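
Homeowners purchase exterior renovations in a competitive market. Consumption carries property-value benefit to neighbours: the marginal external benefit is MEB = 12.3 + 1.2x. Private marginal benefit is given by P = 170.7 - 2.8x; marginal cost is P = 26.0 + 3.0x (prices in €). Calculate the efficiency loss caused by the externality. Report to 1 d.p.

DWL = €193.9

Market equilibrium (private): 26.0 + 3.0x = 170.7 - 2.8x → x_m = 24.9483.
Social marginal benefit = demand + MEB = 183.0 - 1.6x.
Set SMB = MC: 183.0 - 1.6x = 26.0 + 3.0x → x* = 34.1304.
The welfare-loss triangle has base |x_m − x*| and height MEB(x_m) (the vertical gap between SMB and MC is zero at x* and MEB at x_m).
DWL = ½ × 9.1821 × 42.2379 = 193.9163.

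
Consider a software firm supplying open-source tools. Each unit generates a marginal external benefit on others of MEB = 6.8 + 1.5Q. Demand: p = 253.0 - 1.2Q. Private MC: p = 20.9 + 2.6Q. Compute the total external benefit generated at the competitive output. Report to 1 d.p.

3213.3

Market equilibrium (private): 20.9 + 2.6Q = 253.0 - 1.2Q → Q_m = 61.0789.
Total external benefit = ∫₀^{Q_m} (6.8 + 1.5Q) dQ = 6.8×61.0789 + ½×1.5×61.0789² = 3213.3105.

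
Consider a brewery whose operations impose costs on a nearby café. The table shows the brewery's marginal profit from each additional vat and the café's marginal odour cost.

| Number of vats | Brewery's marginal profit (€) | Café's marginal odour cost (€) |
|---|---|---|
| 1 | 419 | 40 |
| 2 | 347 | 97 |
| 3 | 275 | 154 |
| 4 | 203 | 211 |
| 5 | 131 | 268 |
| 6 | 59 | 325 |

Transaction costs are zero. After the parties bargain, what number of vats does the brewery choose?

Bargaining reaches the level where marginal profit last exceeds marginal odour cost.
That holds through level 3 (275 ≥ 154) but not at 4 (203 < 211).

3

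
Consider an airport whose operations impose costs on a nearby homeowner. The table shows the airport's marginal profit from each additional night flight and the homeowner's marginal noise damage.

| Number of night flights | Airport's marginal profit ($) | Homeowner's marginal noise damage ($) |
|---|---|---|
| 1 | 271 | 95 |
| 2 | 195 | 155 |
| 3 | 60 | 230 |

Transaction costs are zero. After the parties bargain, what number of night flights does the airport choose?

2

Bargaining reaches the level where marginal profit last exceeds marginal noise damage.
That holds through level 2 (195 ≥ 155) but not at 3 (60 < 230).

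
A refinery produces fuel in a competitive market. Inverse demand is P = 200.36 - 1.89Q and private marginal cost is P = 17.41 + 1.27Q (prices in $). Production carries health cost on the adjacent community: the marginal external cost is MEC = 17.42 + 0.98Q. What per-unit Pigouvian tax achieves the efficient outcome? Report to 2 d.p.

Social marginal cost = private MC + MEC = 34.83 + 2.25Q.
Set SMC = demand: 34.83 + 2.25Q = 200.36 - 1.89Q → Q* = 39.9831.
The Pigouvian tax equals MEC at Q*: 17.42 + 0.98×39.9831 = 56.6034.

tax = $56.60 per unit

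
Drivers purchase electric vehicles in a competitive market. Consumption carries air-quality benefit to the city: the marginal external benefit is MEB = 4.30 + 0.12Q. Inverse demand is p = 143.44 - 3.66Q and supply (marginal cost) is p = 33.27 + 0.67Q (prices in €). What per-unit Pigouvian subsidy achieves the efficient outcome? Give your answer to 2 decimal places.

Social marginal benefit = demand + MEB = 147.74 - 3.54Q.
Set SMB = MC: 147.74 - 3.54Q = 33.27 + 0.67Q → Q* = 27.1900.
The Pigouvian subsidy equals MEB at Q*: 4.30 + 0.12×27.1900 = 7.5628.

subsidy = €7.56 per unit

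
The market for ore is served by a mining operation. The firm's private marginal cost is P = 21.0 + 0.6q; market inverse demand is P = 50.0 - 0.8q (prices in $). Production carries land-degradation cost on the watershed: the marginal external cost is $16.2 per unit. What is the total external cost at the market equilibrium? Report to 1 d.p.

Market equilibrium (private): 21.0 + 0.6q = 50.0 - 0.8q → q_m = 20.7143.
Total external cost = MEC × q_m = 16.2 × 20.7143 = 335.5717.

$335.6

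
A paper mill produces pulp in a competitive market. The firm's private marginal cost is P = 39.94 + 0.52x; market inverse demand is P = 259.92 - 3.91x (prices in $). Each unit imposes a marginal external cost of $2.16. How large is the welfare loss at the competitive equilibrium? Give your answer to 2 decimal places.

Market equilibrium (private): 39.94 + 0.52x = 259.92 - 3.91x → x_m = 49.6569.
Social marginal cost = private MC + MEC = 42.10 + 0.52x.
Set SMC = demand: 42.10 + 0.52x = 259.92 - 3.91x → x* = 49.1693.
The welfare-loss triangle has base |x_m − x*| and height MEC(x_m) (the vertical gap between SMC and demand is zero at x* and MEC at x_m).
DWL = ½ × 0.4876 × 2.1600 = 0.5266.

DWL = $0.53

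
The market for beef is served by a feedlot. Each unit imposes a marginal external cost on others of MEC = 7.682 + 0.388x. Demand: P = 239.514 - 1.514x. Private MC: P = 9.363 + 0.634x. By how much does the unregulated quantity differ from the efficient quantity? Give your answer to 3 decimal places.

Market equilibrium (private): 9.363 + 0.634x = 239.514 - 1.514x → x_m = 107.1466.
Social marginal cost = private MC + MEC = 17.045 + 1.022x.
Set SMC = demand: 17.045 + 1.022x = 239.514 - 1.514x → x* = 87.7244.
Gap = |107.1466 − 87.7244| = 19.4222.

19.422 units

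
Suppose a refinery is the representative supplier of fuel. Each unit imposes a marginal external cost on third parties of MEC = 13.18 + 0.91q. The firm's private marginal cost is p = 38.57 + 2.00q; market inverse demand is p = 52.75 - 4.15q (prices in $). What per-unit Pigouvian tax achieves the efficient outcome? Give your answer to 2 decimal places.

tax = $13.31 per unit

Social marginal cost = private MC + MEC = 51.75 + 2.91q.
Set SMC = demand: 51.75 + 2.91q = 52.75 - 4.15q → q* = 0.1416.
The Pigouvian tax equals MEC at q*: 13.18 + 0.91×0.1416 = 13.3089.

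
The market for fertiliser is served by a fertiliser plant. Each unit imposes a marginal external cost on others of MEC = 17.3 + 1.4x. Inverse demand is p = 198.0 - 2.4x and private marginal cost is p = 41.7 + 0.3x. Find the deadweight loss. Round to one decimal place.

Market equilibrium (private): 41.7 + 0.3x = 198.0 - 2.4x → x_m = 57.8889.
Social marginal cost = private MC + MEC = 59.0 + 1.7x.
Set SMC = demand: 59.0 + 1.7x = 198.0 - 2.4x → x* = 33.9024.
The loss is the area between SMC and demand from x* to x_m; with linear curves that's a triangle of height MEC(x_m).
DWL = ½ × 23.9865 × 98.3444 = 1179.4690.

DWL = 1179.5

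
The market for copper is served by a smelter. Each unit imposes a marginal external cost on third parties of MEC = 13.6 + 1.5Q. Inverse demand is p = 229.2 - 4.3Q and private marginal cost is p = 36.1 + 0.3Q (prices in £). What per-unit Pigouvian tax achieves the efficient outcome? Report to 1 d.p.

tax = £57.7 per unit

Social marginal cost = private MC + MEC = 49.7 + 1.8Q.
Set SMC = demand: 49.7 + 1.8Q = 229.2 - 4.3Q → Q* = 29.4262.
The Pigouvian tax equals MEC at Q*: 13.6 + 1.5×29.4262 = 57.7393.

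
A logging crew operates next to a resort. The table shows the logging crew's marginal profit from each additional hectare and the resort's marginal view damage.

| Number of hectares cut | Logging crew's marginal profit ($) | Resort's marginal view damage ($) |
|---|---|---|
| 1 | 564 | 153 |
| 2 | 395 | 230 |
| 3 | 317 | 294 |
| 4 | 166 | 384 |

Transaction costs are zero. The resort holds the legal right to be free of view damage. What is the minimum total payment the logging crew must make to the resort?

$677

Efficient level: marginal profit ≥ marginal view damage through level 3, so k* = 3.
With the resort holding the right, the logging crew must at least compensate total damage at k*: 153 + 230 + 294 = 677.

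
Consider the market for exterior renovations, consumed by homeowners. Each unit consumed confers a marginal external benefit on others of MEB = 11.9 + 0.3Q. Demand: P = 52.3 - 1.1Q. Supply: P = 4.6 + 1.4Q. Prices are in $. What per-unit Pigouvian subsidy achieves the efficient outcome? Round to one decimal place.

Social marginal benefit = demand + MEB = 64.2 - 0.8Q.
Set SMB = MC: 64.2 - 0.8Q = 4.6 + 1.4Q → Q* = 27.0909.
The Pigouvian subsidy equals MEB at Q*: 11.9 + 0.3×27.0909 = 20.0273.

subsidy = $20.0 per unit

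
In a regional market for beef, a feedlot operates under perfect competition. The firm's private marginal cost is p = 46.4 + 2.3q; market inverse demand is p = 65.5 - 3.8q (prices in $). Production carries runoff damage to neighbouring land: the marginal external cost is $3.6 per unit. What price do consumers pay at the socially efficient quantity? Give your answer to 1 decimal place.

P = $55.8

Social marginal cost = private MC + MEC = 50.0 + 2.3q.
Set SMC = demand: 50.0 + 2.3q = 65.5 - 3.8q → q* = 2.5410.
Consumer price on the demand curve at q*: 65.5 − 3.8×2.5410 = 55.8442.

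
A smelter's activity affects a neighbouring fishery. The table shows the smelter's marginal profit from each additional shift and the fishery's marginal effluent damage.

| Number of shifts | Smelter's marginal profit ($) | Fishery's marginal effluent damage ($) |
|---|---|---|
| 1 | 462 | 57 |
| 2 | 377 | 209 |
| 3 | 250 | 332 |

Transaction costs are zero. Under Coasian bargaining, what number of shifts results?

Bargaining reaches the level where marginal profit last exceeds marginal effluent damage.
That holds through level 2 (377 ≥ 209) but not at 3 (250 < 332).

2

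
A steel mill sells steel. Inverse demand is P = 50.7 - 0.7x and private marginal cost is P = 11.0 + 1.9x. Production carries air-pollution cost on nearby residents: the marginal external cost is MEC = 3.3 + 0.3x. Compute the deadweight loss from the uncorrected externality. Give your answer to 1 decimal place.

DWL = 10.7

Market equilibrium (private): 11.0 + 1.9x = 50.7 - 0.7x → x_m = 15.2692.
Social marginal cost = private MC + MEC = 14.3 + 2.2x.
Set SMC = demand: 14.3 + 2.2x = 50.7 - 0.7x → x* = 12.5517.
The loss is the area between SMC and demand from x* to x_m; with linear curves that's a triangle of height MEC(x_m).
DWL = ½ × 2.7175 × 7.8808 = 10.7080.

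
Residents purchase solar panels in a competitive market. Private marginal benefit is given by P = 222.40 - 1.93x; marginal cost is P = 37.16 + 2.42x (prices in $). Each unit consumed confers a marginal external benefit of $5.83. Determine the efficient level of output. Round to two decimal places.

Social marginal benefit = demand + MEB = 228.23 - 1.93x.
Set SMB = MC: 228.23 - 1.93x = 37.16 + 2.42x → x* = 43.9241.

x* = 43.92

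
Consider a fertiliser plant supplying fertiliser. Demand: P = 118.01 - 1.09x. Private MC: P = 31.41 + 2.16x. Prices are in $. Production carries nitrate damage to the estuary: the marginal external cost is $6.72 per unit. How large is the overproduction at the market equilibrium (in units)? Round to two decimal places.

2.07 units

Market equilibrium (private): 31.41 + 2.16x = 118.01 - 1.09x → x_m = 26.6462.
Social marginal cost = private MC + MEC = 38.13 + 2.16x.
Set SMC = demand: 38.13 + 2.16x = 118.01 - 1.09x → x* = 24.5785.
Gap = |26.6462 − 24.5785| = 2.0677.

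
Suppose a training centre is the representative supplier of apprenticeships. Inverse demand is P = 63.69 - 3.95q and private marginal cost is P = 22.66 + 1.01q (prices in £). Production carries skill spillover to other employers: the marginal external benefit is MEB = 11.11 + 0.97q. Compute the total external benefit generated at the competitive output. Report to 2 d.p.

Market equilibrium (private): 22.66 + 1.01q = 63.69 - 3.95q → q_m = 8.2722.
Total external benefit = ∫₀^{q_m} (11.11 + 0.97q) dq = 11.11×8.2722 + ½×0.97×8.2722² = 125.0923.

£125.09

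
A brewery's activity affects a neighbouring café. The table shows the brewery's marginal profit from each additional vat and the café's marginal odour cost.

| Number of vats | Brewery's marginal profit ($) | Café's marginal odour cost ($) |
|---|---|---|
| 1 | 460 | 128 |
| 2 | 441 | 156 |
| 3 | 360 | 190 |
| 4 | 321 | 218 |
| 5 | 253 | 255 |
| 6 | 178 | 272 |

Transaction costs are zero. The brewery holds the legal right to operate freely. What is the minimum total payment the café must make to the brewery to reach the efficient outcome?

$431

Left alone the brewery would choose level 6 (marginal profit stays positive).
Efficient level: k* = 4 (marginal profit ≥ marginal odour cost through 4).
The café must at least cover the brewery's forgone profit from cutting 6→4: 253 + 178 = 431.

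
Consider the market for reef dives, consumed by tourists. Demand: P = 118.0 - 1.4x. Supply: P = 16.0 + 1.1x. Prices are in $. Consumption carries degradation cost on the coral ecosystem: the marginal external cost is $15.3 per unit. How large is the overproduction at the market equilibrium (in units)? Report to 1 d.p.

6.1 units

Market equilibrium (private): 16.0 + 1.1x = 118.0 - 1.4x → x_m = 40.8000.
Social marginal benefit = demand − MEC = 102.7 - 1.4x.
Set SMB = MC: 102.7 - 1.4x = 16.0 + 1.1x → x* = 34.6800.
Gap = |40.8000 − 34.6800| = 6.1200.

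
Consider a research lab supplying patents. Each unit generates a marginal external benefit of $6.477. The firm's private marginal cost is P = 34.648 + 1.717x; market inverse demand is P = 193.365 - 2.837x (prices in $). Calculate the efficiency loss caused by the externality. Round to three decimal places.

DWL = $4.606

Market equilibrium (private): 34.648 + 1.717x = 193.365 - 2.837x → x_m = 34.8522.
Social marginal cost = private MC − MEB = 28.171 + 1.717x.
Set SMC = demand: 28.171 + 1.717x = 193.365 - 2.837x → x* = 36.2745.
The welfare-loss triangle has base |x_m − x*| and height MEB(x_m) (the vertical gap between SMC and demand is zero at x* and MEB at x_m).
DWL = ½ × 1.4223 × 6.4770 = 4.6061.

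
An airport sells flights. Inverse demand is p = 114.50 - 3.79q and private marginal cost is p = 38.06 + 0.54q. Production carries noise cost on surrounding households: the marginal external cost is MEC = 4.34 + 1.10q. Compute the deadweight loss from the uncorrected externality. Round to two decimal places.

Market equilibrium (private): 38.06 + 0.54q = 114.50 - 3.79q → q_m = 17.6536.
Social marginal cost = private MC + MEC = 42.40 + 1.64q.
Set SMC = demand: 42.40 + 1.64q = 114.50 - 3.79q → q* = 13.2781.
The welfare-loss triangle has base |q_m − q*| and height MEC(q_m) (the vertical gap between SMC and demand is zero at q* and MEC at q_m).
DWL = ½ × 4.3755 × 23.7589 = 51.9785.

DWL = 51.98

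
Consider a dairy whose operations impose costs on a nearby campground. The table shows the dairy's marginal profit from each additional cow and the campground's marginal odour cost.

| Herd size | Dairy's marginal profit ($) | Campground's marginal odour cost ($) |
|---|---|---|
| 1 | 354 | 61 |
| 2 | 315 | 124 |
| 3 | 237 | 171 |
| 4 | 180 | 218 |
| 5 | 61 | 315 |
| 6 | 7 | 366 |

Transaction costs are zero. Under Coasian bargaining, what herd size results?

Bargaining reaches the level where marginal profit last exceeds marginal odour cost.
That holds through level 3 (237 ≥ 171) but not at 4 (180 < 218).

3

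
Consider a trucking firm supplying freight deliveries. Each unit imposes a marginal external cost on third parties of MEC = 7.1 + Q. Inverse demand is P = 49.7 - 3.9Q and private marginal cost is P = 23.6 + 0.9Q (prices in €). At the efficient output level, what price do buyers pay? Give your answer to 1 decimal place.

Social marginal cost = private MC + MEC = 30.7 + 1.9Q.
Set SMC = demand: 30.7 + 1.9Q = 49.7 - 3.9Q → Q* = 3.2759.
Consumer price on the demand curve at Q*: 49.7 − 3.9×3.2759 = 36.9240.

P = €36.9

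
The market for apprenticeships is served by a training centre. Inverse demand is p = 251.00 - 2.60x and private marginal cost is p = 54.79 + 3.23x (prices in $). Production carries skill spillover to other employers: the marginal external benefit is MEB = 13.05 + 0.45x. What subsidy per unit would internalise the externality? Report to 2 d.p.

Social marginal cost = private MC − MEB = 41.74 + 2.78x.
Set SMC = demand: 41.74 + 2.78x = 251.00 - 2.60x → x* = 38.8959.
The Pigouvian subsidy equals MEB at x*: 13.05 + 0.45×38.8959 = 30.5532.

subsidy = $30.55 per unit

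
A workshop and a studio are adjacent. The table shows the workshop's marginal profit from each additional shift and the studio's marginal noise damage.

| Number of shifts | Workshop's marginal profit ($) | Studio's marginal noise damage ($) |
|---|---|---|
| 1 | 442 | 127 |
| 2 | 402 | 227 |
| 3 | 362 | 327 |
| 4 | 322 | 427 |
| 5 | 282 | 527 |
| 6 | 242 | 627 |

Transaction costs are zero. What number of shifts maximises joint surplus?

3

Bargaining reaches the level where marginal profit last exceeds marginal noise damage.
That holds through level 3 (362 ≥ 327) but not at 4 (322 < 427).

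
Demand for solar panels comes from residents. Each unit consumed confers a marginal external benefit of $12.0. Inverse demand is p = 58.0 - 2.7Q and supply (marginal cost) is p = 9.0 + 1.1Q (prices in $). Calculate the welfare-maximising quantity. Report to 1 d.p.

Q* = 16.1

Social marginal benefit = demand + MEB = 70.0 - 2.7Q.
Set SMB = MC: 70.0 - 2.7Q = 9.0 + 1.1Q → Q* = 16.0526.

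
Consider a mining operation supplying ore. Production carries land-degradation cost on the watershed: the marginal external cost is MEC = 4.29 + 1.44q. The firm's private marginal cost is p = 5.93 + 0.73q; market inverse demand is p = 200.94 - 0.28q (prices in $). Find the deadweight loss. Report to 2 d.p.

DWL = $16266.71

Market equilibrium (private): 5.93 + 0.73q = 200.94 - 0.28q → q_m = 193.0792.
Social marginal cost = private MC + MEC = 10.22 + 2.17q.
Set SMC = demand: 10.22 + 2.17q = 200.94 - 0.28q → q* = 77.8449.
The welfare-loss triangle has base |q_m − q*| and height MEC(q_m) (the vertical gap between SMC and demand is zero at q* and MEC at q_m).
DWL = ½ × 115.2343 × 282.3241 = 16266.7100.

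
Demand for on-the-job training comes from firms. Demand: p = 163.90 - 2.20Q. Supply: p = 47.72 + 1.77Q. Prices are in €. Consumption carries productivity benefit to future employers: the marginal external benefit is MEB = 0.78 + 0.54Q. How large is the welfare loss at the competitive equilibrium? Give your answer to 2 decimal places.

Market equilibrium (private): 47.72 + 1.77Q = 163.90 - 2.20Q → Q_m = 29.2645.
Social marginal benefit = demand + MEB = 164.68 - 1.66Q.
Set SMB = MC: 164.68 - 1.66Q = 47.72 + 1.77Q → Q* = 34.0991.
Height of the DWL triangle at Q_m is SMB(Q_m) − MC(Q_m) = MEB(Q_m) = 16.5828.
DWL = ½ × 4.8346 × 16.5828 = 40.0856.

DWL = €40.09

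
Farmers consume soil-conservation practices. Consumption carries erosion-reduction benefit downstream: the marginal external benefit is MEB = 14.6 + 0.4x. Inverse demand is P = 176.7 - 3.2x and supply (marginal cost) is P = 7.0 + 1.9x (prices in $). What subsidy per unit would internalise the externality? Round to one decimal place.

Social marginal benefit = demand + MEB = 191.3 - 2.8x.
Set SMB = MC: 191.3 - 2.8x = 7.0 + 1.9x → x* = 39.2128.
The Pigouvian subsidy equals MEB at x*: 14.6 + 0.4×39.2128 = 30.2851.

subsidy = $30.3 per unit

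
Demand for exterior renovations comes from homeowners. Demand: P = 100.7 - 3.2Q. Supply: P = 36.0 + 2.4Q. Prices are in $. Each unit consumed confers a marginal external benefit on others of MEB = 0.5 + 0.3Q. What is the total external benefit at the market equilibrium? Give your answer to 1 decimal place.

Market equilibrium (private): 36.0 + 2.4Q = 100.7 - 3.2Q → Q_m = 11.5536.
Total external benefit = ∫₀^{Q_m} (0.5 + 0.3Q) dQ = 0.5×11.5536 + ½×0.3×11.5536² = 25.7997.

$25.8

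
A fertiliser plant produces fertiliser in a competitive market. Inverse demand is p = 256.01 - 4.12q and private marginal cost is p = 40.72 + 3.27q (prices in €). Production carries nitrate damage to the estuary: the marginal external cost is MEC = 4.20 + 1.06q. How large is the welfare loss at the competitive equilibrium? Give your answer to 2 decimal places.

Market equilibrium (private): 40.72 + 3.27q = 256.01 - 4.12q → q_m = 29.1326.
Social marginal cost = private MC + MEC = 44.92 + 4.33q.
Set SMC = demand: 44.92 + 4.33q = 256.01 - 4.12q → q* = 24.9811.
The loss is the area between SMC and demand from q* to q_m; with linear curves that's a triangle of height MEC(q_m).
DWL = ½ × 4.1515 × 35.0806 = 72.8186.

DWL = €72.82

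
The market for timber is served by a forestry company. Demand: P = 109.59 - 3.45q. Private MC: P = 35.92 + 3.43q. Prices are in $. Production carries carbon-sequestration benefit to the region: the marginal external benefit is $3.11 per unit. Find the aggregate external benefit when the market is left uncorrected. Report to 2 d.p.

Market equilibrium (private): 35.92 + 3.43q = 109.59 - 3.45q → q_m = 10.7078.
Total external benefit = MEB × q_m = 3.11 × 10.7078 = 33.3013.

$33.30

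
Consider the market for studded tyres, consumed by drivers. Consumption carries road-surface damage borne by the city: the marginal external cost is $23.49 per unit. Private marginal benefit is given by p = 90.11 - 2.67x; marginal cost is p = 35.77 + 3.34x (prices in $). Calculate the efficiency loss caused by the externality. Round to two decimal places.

DWL = $45.91

Market equilibrium (private): 35.77 + 3.34x = 90.11 - 2.67x → x_m = 9.0416.
Social marginal benefit = demand − MEC = 66.62 - 2.67x.
Set SMB = MC: 66.62 - 2.67x = 35.77 + 3.34x → x* = 5.1331.
The welfare-loss triangle has base |x_m − x*| and height MEC(x_m) (the vertical gap between SMB and MC is zero at x* and MEC at x_m).
DWL = ½ × 3.9085 × 23.4900 = 45.9053.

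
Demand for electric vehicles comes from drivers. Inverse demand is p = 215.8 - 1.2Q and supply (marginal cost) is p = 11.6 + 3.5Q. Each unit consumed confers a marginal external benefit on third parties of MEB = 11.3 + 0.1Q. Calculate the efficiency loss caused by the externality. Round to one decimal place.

Market equilibrium (private): 11.6 + 3.5Q = 215.8 - 1.2Q → Q_m = 43.4468.
Social marginal benefit = demand + MEB = 227.1 - 1.1Q.
Set SMB = MC: 227.1 - 1.1Q = 11.6 + 3.5Q → Q* = 46.8478.
Height of the DWL triangle at Q_m is SMB(Q_m) − MC(Q_m) = MEB(Q_m) = 15.6447.
DWL = ½ × 3.4010 × 15.6447 = 26.6038.

DWL = 26.6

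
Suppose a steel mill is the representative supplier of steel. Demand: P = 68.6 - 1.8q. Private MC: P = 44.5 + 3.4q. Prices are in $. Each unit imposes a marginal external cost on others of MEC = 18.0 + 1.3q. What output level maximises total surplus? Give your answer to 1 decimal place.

Social marginal cost = private MC + MEC = 62.5 + 4.7q.
Set SMC = demand: 62.5 + 4.7q = 68.6 - 1.8q → q* = 0.9385.

q* = 0.9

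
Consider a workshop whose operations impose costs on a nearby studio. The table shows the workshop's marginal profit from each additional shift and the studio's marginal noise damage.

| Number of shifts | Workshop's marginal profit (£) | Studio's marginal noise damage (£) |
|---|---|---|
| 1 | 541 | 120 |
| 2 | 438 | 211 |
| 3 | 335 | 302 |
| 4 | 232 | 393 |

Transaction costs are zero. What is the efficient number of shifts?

Bargaining reaches the level where marginal profit last exceeds marginal noise damage.
That holds through level 3 (335 ≥ 302) but not at 4 (232 < 393).

3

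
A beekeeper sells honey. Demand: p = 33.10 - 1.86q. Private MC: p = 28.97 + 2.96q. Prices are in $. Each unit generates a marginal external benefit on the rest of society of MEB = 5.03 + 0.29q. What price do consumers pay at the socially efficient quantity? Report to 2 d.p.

Social marginal cost = private MC − MEB = 23.94 + 2.67q.
Set SMC = demand: 23.94 + 2.67q = 33.10 - 1.86q → q* = 2.0221.
Consumer price on the demand curve at q*: 33.10 − 1.86×2.0221 = 29.3389.

P = $29.34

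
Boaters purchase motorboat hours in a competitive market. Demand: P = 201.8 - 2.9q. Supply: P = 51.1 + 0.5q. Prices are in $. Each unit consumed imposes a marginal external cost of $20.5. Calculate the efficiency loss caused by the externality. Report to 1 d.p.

Market equilibrium (private): 51.1 + 0.5q = 201.8 - 2.9q → q_m = 44.3235.
Social marginal benefit = demand − MEC = 181.3 - 2.9q.
Set SMB = MC: 181.3 - 2.9q = 51.1 + 0.5q → q* = 38.2941.
The loss is the area between SMB and MC from q* to q_m; with linear curves that's a triangle of height MEC(q_m).
DWL = ½ × 6.0294 × 20.5000 = 61.8014.

DWL = $61.8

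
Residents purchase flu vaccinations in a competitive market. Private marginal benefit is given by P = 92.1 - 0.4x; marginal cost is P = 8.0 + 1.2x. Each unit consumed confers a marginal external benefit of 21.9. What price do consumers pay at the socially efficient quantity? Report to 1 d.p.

P = 65.6

Social marginal benefit = demand + MEB = 114.0 - 0.4x.
Set SMB = MC: 114.0 - 0.4x = 8.0 + 1.2x → x* = 66.2500.
Consumer price on the demand curve at x*: 92.1 − 0.4×66.2500 = 65.6000.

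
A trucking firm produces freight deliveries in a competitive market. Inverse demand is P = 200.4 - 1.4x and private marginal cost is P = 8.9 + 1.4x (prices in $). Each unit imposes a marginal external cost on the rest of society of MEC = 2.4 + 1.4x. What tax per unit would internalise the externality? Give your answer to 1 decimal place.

tax = $65.4 per unit

Social marginal cost = private MC + MEC = 11.3 + 2.8x.
Set SMC = demand: 11.3 + 2.8x = 200.4 - 1.4x → x* = 45.0238.
The Pigouvian tax equals MEC at x*: 2.4 + 1.4×45.0238 = 65.4333.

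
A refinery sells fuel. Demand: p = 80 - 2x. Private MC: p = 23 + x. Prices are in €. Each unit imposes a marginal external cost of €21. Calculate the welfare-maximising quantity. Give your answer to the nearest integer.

x* = 12

Social marginal cost = private MC + MEC = 44 + x.
Set SMC = demand: 44 + x = 80 - 2x → x* = 12.0000.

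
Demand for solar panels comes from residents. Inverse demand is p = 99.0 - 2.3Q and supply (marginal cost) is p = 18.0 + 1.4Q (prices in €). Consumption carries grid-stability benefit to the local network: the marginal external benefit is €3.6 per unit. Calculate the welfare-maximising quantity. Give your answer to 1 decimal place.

Social marginal benefit = demand + MEB = 102.6 - 2.3Q.
Set SMB = MC: 102.6 - 2.3Q = 18.0 + 1.4Q → Q* = 22.8649.

Q* = 22.9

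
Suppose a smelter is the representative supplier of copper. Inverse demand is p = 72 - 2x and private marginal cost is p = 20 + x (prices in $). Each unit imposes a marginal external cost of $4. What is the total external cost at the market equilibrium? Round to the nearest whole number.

Market equilibrium (private): 20 + x = 72 - 2x → x_m = 17.3333.
Total external cost = MEC × x_m = 4 × 17.3333 = 69.3332.

$69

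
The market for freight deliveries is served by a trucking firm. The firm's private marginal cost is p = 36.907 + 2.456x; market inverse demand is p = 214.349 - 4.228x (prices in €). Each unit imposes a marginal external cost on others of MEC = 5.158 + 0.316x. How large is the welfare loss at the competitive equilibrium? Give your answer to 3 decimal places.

Market equilibrium (private): 36.907 + 2.456x = 214.349 - 4.228x → x_m = 26.5473.
Social marginal cost = private MC + MEC = 42.065 + 2.772x.
Set SMC = demand: 42.065 + 2.772x = 214.349 - 4.228x → x* = 24.6120.
The welfare-loss triangle has base |x_m − x*| and height MEC(x_m) (the vertical gap between SMC and demand is zero at x* and MEC at x_m).
DWL = ½ × 1.9353 × 13.5469 = 13.1087.

DWL = €13.109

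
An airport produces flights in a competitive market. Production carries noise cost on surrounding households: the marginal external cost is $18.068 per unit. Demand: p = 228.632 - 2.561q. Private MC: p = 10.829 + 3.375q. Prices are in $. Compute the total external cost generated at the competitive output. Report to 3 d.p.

$662.949

Market equilibrium (private): 10.829 + 3.375q = 228.632 - 2.561q → q_m = 36.6919.
Total external cost = MEC × q_m = 18.068 × 36.6919 = 662.9492.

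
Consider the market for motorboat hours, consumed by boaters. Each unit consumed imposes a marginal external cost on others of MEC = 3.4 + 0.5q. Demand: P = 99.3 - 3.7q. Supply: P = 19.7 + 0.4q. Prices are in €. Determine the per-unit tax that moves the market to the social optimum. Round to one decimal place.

Social marginal benefit = demand − MEC = 95.9 - 4.2q.
Set SMB = MC: 95.9 - 4.2q = 19.7 + 0.4q → q* = 16.5652.
The Pigouvian tax equals MEC at q*: 3.4 + 0.5×16.5652 = 11.6826.

tax = €11.7 per unit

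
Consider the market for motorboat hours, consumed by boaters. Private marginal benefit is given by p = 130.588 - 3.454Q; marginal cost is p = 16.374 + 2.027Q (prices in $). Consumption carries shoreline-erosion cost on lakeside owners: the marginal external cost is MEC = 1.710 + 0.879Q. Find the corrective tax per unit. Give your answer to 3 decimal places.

Social marginal benefit = demand − MEC = 128.878 - 4.333Q.
Set SMB = MC: 128.878 - 4.333Q = 16.374 + 2.027Q → Q* = 17.6893.
The Pigouvian tax equals MEC at Q*: 1.710 + 0.879×17.6893 = 17.2589.

tax = $17.259 per unit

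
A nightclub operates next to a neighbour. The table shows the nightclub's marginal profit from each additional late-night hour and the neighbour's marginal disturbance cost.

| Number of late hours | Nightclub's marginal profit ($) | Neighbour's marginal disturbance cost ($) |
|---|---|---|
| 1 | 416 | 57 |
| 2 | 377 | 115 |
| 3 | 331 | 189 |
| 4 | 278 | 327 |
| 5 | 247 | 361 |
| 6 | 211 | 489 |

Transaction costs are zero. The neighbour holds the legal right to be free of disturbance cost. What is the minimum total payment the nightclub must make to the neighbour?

Efficient level: marginal profit ≥ marginal disturbance cost through level 3, so k* = 3.
With the neighbour holding the right, the nightclub must at least compensate total damage at k*: 57 + 115 + 189 = 361.

$361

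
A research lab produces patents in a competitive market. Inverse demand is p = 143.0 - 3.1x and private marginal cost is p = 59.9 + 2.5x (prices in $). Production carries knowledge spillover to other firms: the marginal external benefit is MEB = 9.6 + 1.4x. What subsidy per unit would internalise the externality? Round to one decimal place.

subsidy = $40.5 per unit

Social marginal cost = private MC − MEB = 50.3 + 1.1x.
Set SMC = demand: 50.3 + 1.1x = 143.0 - 3.1x → x* = 22.0714.
The Pigouvian subsidy equals MEB at x*: 9.6 + 1.4×22.0714 = 40.5000.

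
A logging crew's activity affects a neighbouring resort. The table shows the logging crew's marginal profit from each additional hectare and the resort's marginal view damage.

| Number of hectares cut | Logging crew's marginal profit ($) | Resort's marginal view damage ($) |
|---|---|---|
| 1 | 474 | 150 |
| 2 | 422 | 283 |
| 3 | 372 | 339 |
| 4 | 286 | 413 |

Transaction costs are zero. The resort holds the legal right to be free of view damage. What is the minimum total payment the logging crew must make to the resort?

$772

Efficient level: marginal profit ≥ marginal view damage through level 3, so k* = 3.
With the resort holding the right, the logging crew must at least compensate total damage at k*: 150 + 283 + 339 = 772.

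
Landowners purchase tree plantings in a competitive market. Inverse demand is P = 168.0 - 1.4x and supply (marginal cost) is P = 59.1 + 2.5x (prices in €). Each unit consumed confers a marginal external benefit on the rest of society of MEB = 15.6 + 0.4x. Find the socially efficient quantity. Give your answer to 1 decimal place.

x* = 35.6

Social marginal benefit = demand + MEB = 183.6 - x.
Set SMB = MC: 183.6 - x = 59.1 + 2.5x → x* = 35.5714.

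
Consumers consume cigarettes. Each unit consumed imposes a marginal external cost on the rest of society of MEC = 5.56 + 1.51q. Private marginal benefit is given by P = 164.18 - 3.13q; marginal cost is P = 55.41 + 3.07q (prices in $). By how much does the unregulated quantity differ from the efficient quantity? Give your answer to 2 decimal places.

Market equilibrium (private): 55.41 + 3.07q = 164.18 - 3.13q → q_m = 17.5435.
Social marginal benefit = demand − MEC = 158.62 - 4.64q.
Set SMB = MC: 158.62 - 4.64q = 55.41 + 3.07q → q* = 13.3865.
Gap = |17.5435 − 13.3865| = 4.1570.

4.16 units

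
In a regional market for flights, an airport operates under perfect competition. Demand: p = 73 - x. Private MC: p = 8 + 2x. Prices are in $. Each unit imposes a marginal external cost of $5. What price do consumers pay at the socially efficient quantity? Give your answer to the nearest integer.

Social marginal cost = private MC + MEC = 13 + 2x.
Set SMC = demand: 13 + 2x = 73 - x → x* = 20.0000.
Consumer price on the demand curve at x*: 73 − 1×20.0000 = 53.0000.

P = $53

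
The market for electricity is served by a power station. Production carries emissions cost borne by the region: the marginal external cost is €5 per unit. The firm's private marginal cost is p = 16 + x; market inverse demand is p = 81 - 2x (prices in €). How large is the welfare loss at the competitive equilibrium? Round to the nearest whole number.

DWL = €4

Market equilibrium (private): 16 + x = 81 - 2x → x_m = 21.6667.
Social marginal cost = private MC + MEC = 21 + x.
Set SMC = demand: 21 + x = 81 - 2x → x* = 20.0000.
Between x* and x_m the wedge SMC − demand runs linearly from 0 to MEC(x_m), so the loss is a triangle.
DWL = ½ × 1.6667 × 5.0000 = 4.1668.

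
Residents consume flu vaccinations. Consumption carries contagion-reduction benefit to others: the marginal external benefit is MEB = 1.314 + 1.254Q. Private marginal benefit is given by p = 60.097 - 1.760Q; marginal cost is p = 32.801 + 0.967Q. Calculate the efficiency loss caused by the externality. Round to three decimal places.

DWL = 65.263

Market equilibrium (private): 32.801 + 0.967Q = 60.097 - 1.760Q → Q_m = 10.0095.
Social marginal benefit = demand + MEB = 61.411 - 0.506Q.
Set SMB = MC: 61.411 - 0.506Q = 32.801 + 0.967Q → Q* = 19.4229.
Between Q* and Q_m the wedge SMB − MC runs linearly from 0 to MEB(Q_m), so the loss is a triangle.
DWL = ½ × 9.4134 × 13.8660 = 65.2631.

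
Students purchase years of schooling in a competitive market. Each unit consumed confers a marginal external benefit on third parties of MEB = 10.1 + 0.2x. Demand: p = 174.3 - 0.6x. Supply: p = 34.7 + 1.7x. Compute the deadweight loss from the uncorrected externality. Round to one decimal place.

Market equilibrium (private): 34.7 + 1.7x = 174.3 - 0.6x → x_m = 60.6957.
Social marginal benefit = demand + MEB = 184.4 - 0.4x.
Set SMB = MC: 184.4 - 0.4x = 34.7 + 1.7x → x* = 71.2857.
The welfare-loss triangle has base |x_m − x*| and height MEB(x_m) (the vertical gap between SMB and MC is zero at x* and MEB at x_m).
DWL = ½ × 10.5900 × 22.2391 = 117.7560.

DWL = 117.8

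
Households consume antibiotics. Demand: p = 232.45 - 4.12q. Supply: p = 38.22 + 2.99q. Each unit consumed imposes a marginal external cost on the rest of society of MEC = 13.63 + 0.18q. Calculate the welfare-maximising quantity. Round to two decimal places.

Social marginal benefit = demand − MEC = 218.82 - 4.30q.
Set SMB = MC: 218.82 - 4.30q = 38.22 + 2.99q → q* = 24.7737.

q* = 24.77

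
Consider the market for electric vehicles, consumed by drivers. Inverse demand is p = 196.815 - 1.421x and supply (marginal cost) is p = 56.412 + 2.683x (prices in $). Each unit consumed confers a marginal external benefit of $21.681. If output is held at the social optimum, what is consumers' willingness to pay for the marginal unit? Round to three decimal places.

P = $140.694

Social marginal benefit = demand + MEB = 218.496 - 1.421x.
Set SMB = MC: 218.496 - 1.421x = 56.412 + 2.683x → x* = 39.4942.
Consumer price on the demand curve at x*: 196.815 − 1.421×39.4942 = 140.6937.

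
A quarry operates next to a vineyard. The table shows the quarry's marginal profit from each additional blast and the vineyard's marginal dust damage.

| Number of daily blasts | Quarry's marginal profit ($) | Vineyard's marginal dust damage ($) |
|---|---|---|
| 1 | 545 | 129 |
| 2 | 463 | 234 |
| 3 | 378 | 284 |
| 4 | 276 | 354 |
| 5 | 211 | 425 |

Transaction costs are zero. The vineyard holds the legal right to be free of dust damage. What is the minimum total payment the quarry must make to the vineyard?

$647

Efficient level: marginal profit ≥ marginal dust damage through level 3, so k* = 3.
With the vineyard holding the right, the quarry must at least compensate total damage at k*: 129 + 234 + 284 = 647.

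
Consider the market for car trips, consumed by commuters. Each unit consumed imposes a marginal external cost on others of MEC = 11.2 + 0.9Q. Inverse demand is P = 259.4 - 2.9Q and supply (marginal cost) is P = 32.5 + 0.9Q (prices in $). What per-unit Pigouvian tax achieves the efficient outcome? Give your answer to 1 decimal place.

Social marginal benefit = demand − MEC = 248.2 - 3.8Q.
Set SMB = MC: 248.2 - 3.8Q = 32.5 + 0.9Q → Q* = 45.8936.
The Pigouvian tax equals MEC at Q*: 11.2 + 0.9×45.8936 = 52.5042.

tax = $52.5 per unit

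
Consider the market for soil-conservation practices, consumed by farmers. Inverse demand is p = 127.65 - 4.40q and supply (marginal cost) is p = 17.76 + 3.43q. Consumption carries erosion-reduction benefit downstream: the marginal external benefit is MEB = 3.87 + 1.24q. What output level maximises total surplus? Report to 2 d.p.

Social marginal benefit = demand + MEB = 131.52 - 3.16q.
Set SMB = MC: 131.52 - 3.16q = 17.76 + 3.43q → q* = 17.2625.

q* = 17.26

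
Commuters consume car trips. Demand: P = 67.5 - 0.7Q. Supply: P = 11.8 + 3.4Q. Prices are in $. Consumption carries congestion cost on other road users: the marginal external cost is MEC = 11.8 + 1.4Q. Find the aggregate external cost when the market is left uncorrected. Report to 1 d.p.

Market equilibrium (private): 11.8 + 3.4Q = 67.5 - 0.7Q → Q_m = 13.5854.
Total external cost = ∫₀^{Q_m} (11.8 + 1.4Q) dQ = 11.8×13.5854 + ½×1.4×13.5854² = 289.5019.

$289.5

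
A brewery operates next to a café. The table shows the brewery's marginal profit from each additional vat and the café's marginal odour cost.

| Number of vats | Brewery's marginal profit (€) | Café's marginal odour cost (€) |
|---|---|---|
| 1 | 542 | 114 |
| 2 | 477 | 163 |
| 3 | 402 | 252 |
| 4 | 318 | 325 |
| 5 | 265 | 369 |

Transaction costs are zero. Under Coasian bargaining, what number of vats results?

3

Bargaining reaches the level where marginal profit last exceeds marginal odour cost.
That holds through level 3 (402 ≥ 252) but not at 4 (318 < 325).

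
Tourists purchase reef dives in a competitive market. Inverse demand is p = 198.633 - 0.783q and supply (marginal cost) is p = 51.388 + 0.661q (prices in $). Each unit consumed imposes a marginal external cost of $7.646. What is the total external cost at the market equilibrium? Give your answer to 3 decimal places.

$779.664

Market equilibrium (private): 51.388 + 0.661q = 198.633 - 0.783q → q_m = 101.9702.
Total external cost = MEC × q_m = 7.646 × 101.9702 = 779.6641.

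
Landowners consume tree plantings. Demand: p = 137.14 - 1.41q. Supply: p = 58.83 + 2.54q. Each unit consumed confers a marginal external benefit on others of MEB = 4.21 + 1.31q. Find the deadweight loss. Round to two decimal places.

Market equilibrium (private): 58.83 + 2.54q = 137.14 - 1.41q → q_m = 19.8253.
Social marginal benefit = demand + MEB = 141.35 - 0.10q.
Set SMB = MC: 141.35 - 0.10q = 58.83 + 2.54q → q* = 31.2576.
The welfare-loss triangle has base |q_m − q*| and height MEB(q_m) (the vertical gap between SMB and MC is zero at q* and MEB at q_m).
DWL = ½ × 11.4323 × 30.1812 = 172.5203.

DWL = 172.52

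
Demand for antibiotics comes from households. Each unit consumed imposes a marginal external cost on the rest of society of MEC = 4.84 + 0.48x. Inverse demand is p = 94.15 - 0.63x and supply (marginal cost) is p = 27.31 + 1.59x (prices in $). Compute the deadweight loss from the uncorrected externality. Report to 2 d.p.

Market equilibrium (private): 27.31 + 1.59x = 94.15 - 0.63x → x_m = 30.1081.
Social marginal benefit = demand − MEC = 89.31 - 1.11x.
Set SMB = MC: 89.31 - 1.11x = 27.31 + 1.59x → x* = 22.9630.
The welfare-loss triangle has base |x_m − x*| and height MEC(x_m) (the vertical gap between SMB and MC is zero at x* and MEC at x_m).
DWL = ½ × 7.1451 × 19.2919 = 68.9213.

DWL = $68.92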